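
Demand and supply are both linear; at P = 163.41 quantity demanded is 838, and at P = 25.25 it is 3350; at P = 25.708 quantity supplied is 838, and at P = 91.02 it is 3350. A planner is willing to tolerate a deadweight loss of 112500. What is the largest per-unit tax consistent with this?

Demand slope = (25.25 − 163.41)/(3350 − 838) = −0.055, so P = 209.5 − 0.055Q.
Supply slope = (91.02 − 25.708)/(3350 − 838) = 0.026, so P = 3.92 + 0.026Q.
Competitive equilibrium: 209.5 − 0.055Q = 3.92 + 0.026Q → Q* = 2538.0247, P* = 69.9086.
A tax t gives ΔQ = t/0.081 and wedge t, so DWL = t²/0.162.
t²/0.162 = 112500 → t² = 18225 → t = 135.

135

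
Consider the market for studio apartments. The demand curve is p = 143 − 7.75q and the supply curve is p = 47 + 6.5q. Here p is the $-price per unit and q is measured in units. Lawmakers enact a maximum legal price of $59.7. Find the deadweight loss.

Competitive equilibrium: 143 − 7.75q = 47 + 6.5q → q* = 6.7368, p* = 90.7895.
At the ceiling p = 59.7, quantity supplied = (59.7 − 47)/6.5 = 1.9538.
Willingness to pay at q' = 1.9538: 143 − 7.75·1.9538 = 127.8581.
Δq = 6.7368 − 1.9538 = 4.783; wedge = 127.8581 − 59.7 = 68.1581.
Welfare loss = ½ × 4.783 × 68.1581 = $163.

$163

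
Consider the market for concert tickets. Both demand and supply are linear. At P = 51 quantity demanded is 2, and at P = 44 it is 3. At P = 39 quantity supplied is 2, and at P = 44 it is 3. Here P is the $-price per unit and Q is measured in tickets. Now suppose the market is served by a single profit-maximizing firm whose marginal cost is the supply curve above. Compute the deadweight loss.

Demand slope = (44 − 51)/(3 − 2) = −7, so P = 65 − 7Q.
Supply slope = (44 − 39)/(3 − 2) = 5, so P = 29 + 5Q.
Competitive equilibrium: 65 − 7Q = 29 + 5Q → Q* = 3, P* = 44.
Marginal revenue: MR = 65 − 14Q. Set MR = MC: 65 − 14Q = 29 + 5Q → Q_m = 1.8947.
Price P_m = 65 − 7·1.8947 = 51.7371; MC(Q_m) = 29 + 5·1.8947 = 38.4735.
Competitive Q* = 3, so ΔQ = 1.1053; wedge = 51.7371 − 38.4735 = 13.2636.
DWL = ½ × 1.1053 × 13.2636 = $7.33.

$7.33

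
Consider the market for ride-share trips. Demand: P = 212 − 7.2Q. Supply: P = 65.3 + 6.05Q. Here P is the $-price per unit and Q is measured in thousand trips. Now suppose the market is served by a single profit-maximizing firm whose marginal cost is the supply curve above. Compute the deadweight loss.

Competitive equilibrium: 212 − 7.2Q = 65.3 + 6.05Q → Q* = 11.0717, P* = 132.2838.
Marginal revenue: MR = 212 − 14.4Q. Set MR = MC: 212 − 14.4Q = 65.3 + 6.05Q → Q_m = 7.1736.
Price P_m = 212 − 7.2·7.1736 = 160.3501; MC(Q_m) = 65.3 + 6.05·7.1736 = 108.7003.
Competitive Q* = 11.0717, so ΔQ = 3.8981; wedge = 160.3501 − 108.7003 = 51.6498.
Deadweight loss = ½ × 3.8981 × 51.6498 = $100.67 thousand.

$100.67 thousand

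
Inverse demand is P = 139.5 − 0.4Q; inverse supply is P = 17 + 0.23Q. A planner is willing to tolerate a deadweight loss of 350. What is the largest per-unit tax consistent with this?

21

Competitive equilibrium: 139.5 − 0.4Q = 17 + 0.23Q → Q* = 194.4444, P* = 61.7222.
A tax t gives ΔQ = t/0.63 and wedge t, so DWL = t²/1.26.
t²/1.26 = 350 → t² = 441 → t = 21.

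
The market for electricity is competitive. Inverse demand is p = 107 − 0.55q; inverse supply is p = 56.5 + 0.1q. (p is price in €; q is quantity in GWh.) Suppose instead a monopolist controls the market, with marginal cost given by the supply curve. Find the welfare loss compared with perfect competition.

Competitive equilibrium: 107 − 0.55q = 56.5 + 0.1q → q* = 77.6923, p* = 64.2692.
Marginal revenue: MR = 107 − 1.1q. Set MR = MC: 107 − 1.1q = 56.5 + 0.1q → q_m = 42.0833.
Price p_m = 107 − 0.55·42.0833 = 83.8542; MC(q_m) = 56.5 + 0.1·42.0833 = 60.7083.
Competitive q* = 77.6923, so Δq = 35.609; wedge = 83.8542 − 60.7083 = 23.1459.
The triangle = ½ × 35.609 × 23.1459 = €412.10.

€412.10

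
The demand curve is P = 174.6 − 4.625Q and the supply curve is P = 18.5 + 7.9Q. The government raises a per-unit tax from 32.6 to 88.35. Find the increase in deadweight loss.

Competitive equilibrium: 174.6 − 4.625Q = 18.5 + 7.9Q → Q* = 12.4631, P* = 116.9583.
For a per-unit tax t: ΔQ = t/12.525, so DWL = ½·t·(t/12.525) = t²/25.05.
At t = 32.6: DWL = 42.426. At t = 88.35: DWL = 311.606.
Increase = 311.606 − 42.426 = 269.18.

269.18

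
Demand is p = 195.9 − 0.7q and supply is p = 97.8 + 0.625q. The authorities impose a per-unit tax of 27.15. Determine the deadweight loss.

Competitive equilibrium: 195.9 − 0.7q = 97.8 + 0.625q → q* = 74.0377, p* = 144.0736.
With the tax, the buyer price exceeds the seller price by 27.15: (195.9 − 0.7q) − (97.8 + 0.625q) = 27.15 → q' = 53.5472.
Δq = 74.0377 − 53.5472 = 20.4905; the wedge equals the tax, 27.15.
Welfare loss = ½ × 20.4905 × 27.15 = 278.16.

278.16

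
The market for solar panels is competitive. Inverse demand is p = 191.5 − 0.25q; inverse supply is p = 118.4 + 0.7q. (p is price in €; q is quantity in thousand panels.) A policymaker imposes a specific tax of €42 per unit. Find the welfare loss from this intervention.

Competitive equilibrium: 191.5 − 0.25q = 118.4 + 0.7q → q* = 76.9474, p* = 172.2632.
With the tax, the buyer price exceeds the seller price by 42: (191.5 − 0.25q) − (118.4 + 0.7q) = 42 → q' = 32.7368.
Δq = 76.9474 − 32.7368 = 44.2106; the wedge equals the tax, 42.
DWL = ½ × 44.2106 × 42 = €928.42 thousand.

€928.42 thousand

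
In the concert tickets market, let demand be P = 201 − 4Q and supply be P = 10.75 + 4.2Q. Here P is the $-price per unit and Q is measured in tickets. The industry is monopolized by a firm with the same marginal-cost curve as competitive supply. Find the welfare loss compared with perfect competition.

$237.25

Competitive equilibrium: 201 − 4Q = 10.75 + 4.2Q → Q* = 23.2012, P* = 108.1951.
Marginal revenue: MR = 201 − 8Q. Set MR = MC: 201 − 8Q = 10.75 + 4.2Q → Q_m = 15.5943.
Price P_m = 201 − 4·15.5943 = 138.6228; MC(Q_m) = 10.75 + 4.2·15.5943 = 76.2461.
Competitive Q* = 23.2012, so ΔQ = 7.6069; wedge = 138.6228 − 76.2461 = 62.3767.
DWL = ½ × 7.6069 × 62.3767 = $237.25.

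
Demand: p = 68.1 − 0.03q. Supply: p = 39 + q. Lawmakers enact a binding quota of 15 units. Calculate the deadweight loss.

Competitive equilibrium: 68.1 − 0.03q = 39 + q → q* = 28.2524, p* = 67.2524.
At q = 15: demand price = 68.1 − 0.03·15 = 67.65; supply price = 39 + 1·15 = 54.
Δq = 28.2524 − 15 = 13.2524; wedge = 67.65 − 54 = 13.65.
The triangle = ½ × 13.2524 × 13.65 = 90.45.

90.45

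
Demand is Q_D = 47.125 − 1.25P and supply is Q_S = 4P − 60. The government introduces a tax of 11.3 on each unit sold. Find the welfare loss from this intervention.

In inverse form: demand P = 37.7 − 0.8Q, supply P = 15 + 0.25Q.
Competitive equilibrium: 37.7 − 0.8Q = 15 + 0.25Q → Q* = 21.619, P* = 20.4048.
With the tax, the buyer price exceeds the seller price by 11.3: (37.7 − 0.8Q) − (15 + 0.25Q) = 11.3 → Q' = 10.8571.
ΔQ = 21.619 − 10.8571 = 10.7619; the wedge equals the tax, 11.3.
DWL = ½ × 10.7619 × 11.3 = 60.80.

60.80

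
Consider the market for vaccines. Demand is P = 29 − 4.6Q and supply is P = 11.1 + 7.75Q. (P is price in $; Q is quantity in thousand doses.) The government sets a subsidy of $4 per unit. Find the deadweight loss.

$0.65 thousand

Competitive equilibrium: 29 − 4.6Q = 11.1 + 7.75Q → Q* = 1.4494, P* = 22.3328.
The subsidy lowers effective supply by 4: P = 7.1 + 7.75Q.
New quantity: 29 − 4.6Q = 7.1 + 7.75Q → Q' = 1.7733.
Overproduction ΔQ = 1.7733 − 1.4494 = 0.3239; wedge = subsidy = 4.
Deadweight loss = ½ × 0.3239 × 4 = $0.65 thousand.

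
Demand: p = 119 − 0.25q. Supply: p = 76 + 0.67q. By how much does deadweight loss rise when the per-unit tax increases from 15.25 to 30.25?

370.92

Competitive equilibrium: 119 − 0.25q = 76 + 0.67q → q* = 46.7391, p* = 107.3152.
For a per-unit tax t: Δq = t/0.92, so DWL = ½·t·(t/0.92) = t²/1.84.
At t = 15.25: DWL = 126.393. At t = 30.25: DWL = 497.317.
Increase = 497.317 − 126.393 = 370.92.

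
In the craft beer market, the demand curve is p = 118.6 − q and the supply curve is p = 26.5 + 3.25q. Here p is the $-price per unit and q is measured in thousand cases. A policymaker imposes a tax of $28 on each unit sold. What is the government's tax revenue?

Competitive equilibrium: 118.6 − q = 26.5 + 3.25q → q* = 21.6706, p* = 96.9294.
With the tax, the buyer price exceeds the seller price by 28: (118.6 − q) − (26.5 + 3.25q) = 28 → q' = 15.0824.
Tax revenue = 28 × 15.0824 = $422.31 thousand.

$422.31 thousand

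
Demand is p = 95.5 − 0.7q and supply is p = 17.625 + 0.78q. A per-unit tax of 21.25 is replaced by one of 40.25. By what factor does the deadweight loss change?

3.588

Competitive equilibrium: 95.5 − 0.7q = 17.625 + 0.78q → q* = 52.6182, p* = 58.6672.
For a per-unit tax t: Δq = t/1.48, so DWL = ½·t·(t/1.48) = t²/2.96.
At t = 21.25: DWL = 152.555. At t = 40.25: DWL = 547.318.
Ratio = (40.25/21.25)² = 3.588.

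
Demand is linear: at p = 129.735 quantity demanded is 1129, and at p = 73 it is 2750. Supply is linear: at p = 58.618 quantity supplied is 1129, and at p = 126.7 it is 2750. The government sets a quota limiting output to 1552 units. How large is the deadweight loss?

Demand slope = (73 − 129.735)/(2750 − 1129) = −0.035, so p = 169.25 − 0.035q.
Supply slope = (126.7 − 58.618)/(2750 − 1129) = 0.042, so p = 11.2 + 0.042q.
Competitive equilibrium: 169.25 − 0.035q = 11.2 + 0.042q → q* = 2052.5974, p* = 97.4091.
At q = 1552: demand price = 169.25 − 0.035·1552 = 114.93; supply price = 11.2 + 0.042·1552 = 76.384.
Δq = 2052.5974 − 1552 = 500.5974; wedge = 114.93 − 76.384 = 38.546.
Welfare loss = ½ × 500.5974 × 38.546 = 9648.01.

9648.01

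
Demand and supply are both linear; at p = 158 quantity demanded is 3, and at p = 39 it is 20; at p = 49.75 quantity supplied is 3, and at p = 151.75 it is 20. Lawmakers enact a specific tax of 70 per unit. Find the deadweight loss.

188.46

Demand slope = (39 − 158)/(20 − 3) = −7, so p = 179 − 7q.
Supply slope = (151.75 − 49.75)/(20 − 3) = 6, so p = 31.75 + 6q.
Competitive equilibrium: 179 − 7q = 31.75 + 6q → q* = 11.3269, p* = 99.7115.
With the tax, the buyer price exceeds the seller price by 70: (179 − 7q) − (31.75 + 6q) = 70 → q' = 5.9423.
Δq = 11.3269 − 5.9423 = 5.3846; the wedge equals the tax, 70.
Welfare loss = ½ × 5.3846 × 70 = 188.46.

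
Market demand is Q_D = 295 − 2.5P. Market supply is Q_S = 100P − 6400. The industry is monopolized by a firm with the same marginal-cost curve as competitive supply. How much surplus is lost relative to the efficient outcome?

867.21

In inverse form: demand P = 118 − 0.4Q, supply P = 64 + 0.01Q.
Competitive equilibrium: 118 − 0.4Q = 64 + 0.01Q → Q* = 131.7073, P* = 65.3171.
Marginal revenue: MR = 118 − 0.8Q. Set MR = MC: 118 − 0.8Q = 64 + 0.01Q → Q_m = 66.6667.
Price P_m = 118 − 0.4·66.6667 = 91.3333; MC(Q_m) = 64 + 0.01·66.6667 = 64.6667.
Competitive Q* = 131.7073, so ΔQ = 65.0406; wedge = 91.3333 − 64.6667 = 26.6666.
Welfare loss = ½ × 65.0406 × 26.6666 = 867.21.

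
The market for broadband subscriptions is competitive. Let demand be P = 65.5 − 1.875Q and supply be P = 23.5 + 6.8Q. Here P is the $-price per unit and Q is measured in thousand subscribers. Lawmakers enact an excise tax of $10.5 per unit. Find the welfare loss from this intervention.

Competitive equilibrium: 65.5 − 1.875Q = 23.5 + 6.8Q → Q* = 4.8415, P* = 56.4222.
With the tax, the buyer price exceeds the seller price by 10.5: (65.5 − 1.875Q) − (23.5 + 6.8Q) = 10.5 → Q' = 3.6311.
ΔQ = 4.8415 − 3.6311 = 1.2104; the wedge equals the tax, 10.5.
Deadweight loss = ½ × 1.2104 × 10.5 = $6.35 thousand.

$6.35 thousand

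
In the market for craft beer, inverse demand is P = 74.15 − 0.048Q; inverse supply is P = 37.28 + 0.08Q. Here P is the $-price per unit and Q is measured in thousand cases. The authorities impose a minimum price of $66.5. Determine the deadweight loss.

$1059.61 thousand

Competitive equilibrium: 74.15 − 0.048Q = 37.28 + 0.08Q → Q* = 288.0469, P* = 60.3238.
At the floor P = 66.5, quantity demanded = (74.15 − 66.5)/0.048 = 159.375.
Sellers' marginal cost at Q' = 159.375: 37.28 + 0.08·159.375 = 50.03.
ΔQ = 288.0469 − 159.375 = 128.6719; wedge = 66.5 − 50.03 = 16.47.
The triangle = ½ × 128.6719 × 16.47 = $1059.61 thousand.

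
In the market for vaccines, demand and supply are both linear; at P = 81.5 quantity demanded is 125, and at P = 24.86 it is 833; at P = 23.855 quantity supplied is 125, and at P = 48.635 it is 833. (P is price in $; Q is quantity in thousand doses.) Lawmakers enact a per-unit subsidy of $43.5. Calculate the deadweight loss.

$8227.17 thousand

Demand slope = (24.86 − 81.5)/(833 − 125) = −0.08, so P = 91.5 − 0.08Q.
Supply slope = (48.635 − 23.855)/(833 − 125) = 0.035, so P = 19.48 + 0.035Q.
Competitive equilibrium: 91.5 − 0.08Q = 19.48 + 0.035Q → Q* = 626.2609, P* = 41.3991.
The subsidy lowers effective supply by 43.5: P = 0.035Q − 24.02.
New quantity: 91.5 − 0.08Q = 0.035Q − 24.02 → Q' = 1004.5217.
Overproduction ΔQ = 1004.5217 − 626.2609 = 378.2608; wedge = subsidy = 43.5.
DWL = ½ × 378.2608 × 43.5 = $8227.17 thousand.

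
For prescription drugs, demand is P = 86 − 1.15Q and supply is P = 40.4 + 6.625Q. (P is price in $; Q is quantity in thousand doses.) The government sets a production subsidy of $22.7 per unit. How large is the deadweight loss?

$33.14 thousand

Competitive equilibrium: 86 − 1.15Q = 40.4 + 6.625Q → Q* = 5.865, P* = 79.2553.
The subsidy lowers effective supply by 22.7: P = 17.7 + 6.625Q.
New quantity: 86 − 1.15Q = 17.7 + 6.625Q → Q' = 8.7846.
Overproduction ΔQ = 8.7846 − 5.865 = 2.9196; wedge = subsidy = 22.7.
The triangle = ½ × 2.9196 × 22.7 = $33.14 thousand.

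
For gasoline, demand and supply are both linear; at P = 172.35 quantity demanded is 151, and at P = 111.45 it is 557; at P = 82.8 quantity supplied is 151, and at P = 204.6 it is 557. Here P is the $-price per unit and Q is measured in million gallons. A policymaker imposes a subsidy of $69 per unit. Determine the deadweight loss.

Demand slope = (111.45 − 172.35)/(557 − 151) = −0.15, so P = 195 − 0.15Q.
Supply slope = (204.6 − 82.8)/(557 − 151) = 0.3, so P = 37.5 + 0.3Q.
Competitive equilibrium: 195 − 0.15Q = 37.5 + 0.3Q → Q* = 350, P* = 142.5.
The subsidy lowers effective supply by 69: P = 0.3Q − 31.5.
New quantity: 195 − 0.15Q = 0.3Q − 31.5 → Q' = 503.3333.
Overproduction ΔQ = 503.3333 − 350 = 153.3333; wedge = subsidy = 69.
The triangle = ½ × 153.3333 × 69 = $5290 million.

$5290 million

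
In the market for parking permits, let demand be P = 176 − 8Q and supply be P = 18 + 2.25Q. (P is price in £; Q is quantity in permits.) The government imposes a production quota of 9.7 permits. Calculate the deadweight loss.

£167.37

Competitive equilibrium: 176 − 8Q = 18 + 2.25Q → Q* = 15.4146, P* = 52.6829.
At Q = 9.7: demand price = 176 − 8·9.7 = 98.4; supply price = 18 + 2.25·9.7 = 39.825.
ΔQ = 15.4146 − 9.7 = 5.7146; wedge = 98.4 − 39.825 = 58.575.
The triangle = ½ × 5.7146 × 58.575 = £167.37.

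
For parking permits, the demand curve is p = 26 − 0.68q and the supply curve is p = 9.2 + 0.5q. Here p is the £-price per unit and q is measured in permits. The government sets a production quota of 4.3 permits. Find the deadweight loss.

Competitive equilibrium: 26 − 0.68q = 9.2 + 0.5q → q* = 14.2373, p* = 16.3186.
At q = 4.3: demand price = 26 − 0.68·4.3 = 23.076; supply price = 9.2 + 0.5·4.3 = 11.35.
Δq = 14.2373 − 4.3 = 9.9373; wedge = 23.076 − 11.35 = 11.726.
DWL = ½ × 9.9373 × 11.726 = £58.26.

£58.26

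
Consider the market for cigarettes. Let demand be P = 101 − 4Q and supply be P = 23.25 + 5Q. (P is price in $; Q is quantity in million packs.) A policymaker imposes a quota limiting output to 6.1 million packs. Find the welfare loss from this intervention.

$29.01 million

Competitive equilibrium: 101 − 4Q = 23.25 + 5Q → Q* = 8.6389, P* = 66.4444.
At Q = 6.1: demand price = 101 − 4·6.1 = 76.6; supply price = 23.25 + 5·6.1 = 53.75.
ΔQ = 8.6389 − 6.1 = 2.5389; wedge = 76.6 − 53.75 = 22.85.
DWL = ½ × 2.5389 × 22.85 = $29.01 million.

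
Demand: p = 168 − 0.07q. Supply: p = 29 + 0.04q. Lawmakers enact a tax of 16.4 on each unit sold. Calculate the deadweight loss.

Competitive equilibrium: 168 − 0.07q = 29 + 0.04q → q* = 1263.6364, p* = 79.5455.
With the tax, the buyer price exceeds the seller price by 16.4: (168 − 0.07q) − (29 + 0.04q) = 16.4 → q' = 1114.5455.
Δq = 1263.6364 − 1114.5455 = 149.0909; the wedge equals the tax, 16.4.
DWL = ½ × 149.0909 × 16.4 = 1222.55.

1222.55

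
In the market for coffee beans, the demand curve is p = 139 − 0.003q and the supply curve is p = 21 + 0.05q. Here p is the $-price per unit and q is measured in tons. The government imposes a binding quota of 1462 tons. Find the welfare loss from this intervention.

Competitive equilibrium: 139 − 0.003q = 21 + 0.05q → q* = 2226.4151, p* = 132.3208.
At q = 1462: demand price = 139 − 0.003·1462 = 134.614; supply price = 21 + 0.05·1462 = 94.1.
Δq = 2226.4151 − 1462 = 764.4151; wedge = 134.614 − 94.1 = 40.514.
Deadweight loss = ½ × 764.4151 × 40.514 = $15484.76.

$15484.76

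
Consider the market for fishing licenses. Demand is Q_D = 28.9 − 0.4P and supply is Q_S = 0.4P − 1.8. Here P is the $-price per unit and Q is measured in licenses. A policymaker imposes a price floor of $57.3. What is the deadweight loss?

$143.26

In inverse form: demand P = 72.25 − 2.5Q, supply P = 4.5 + 2.5Q.
Competitive equilibrium: 72.25 − 2.5Q = 4.5 + 2.5Q → Q* = 13.55, P* = 38.375.
At the floor P = 57.3, quantity demanded = (72.25 − 57.3)/2.5 = 5.98.
Sellers' marginal cost at Q' = 5.98: 4.5 + 2.5·5.98 = 19.45.
ΔQ = 13.55 − 5.98 = 7.57; wedge = 57.3 − 19.45 = 37.85.
Welfare loss = ½ × 7.57 × 37.85 = $143.26.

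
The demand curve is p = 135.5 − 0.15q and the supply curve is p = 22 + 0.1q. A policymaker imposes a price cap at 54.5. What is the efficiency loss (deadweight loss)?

Competitive equilibrium: 135.5 − 0.15q = 22 + 0.1q → q* = 454, p* = 67.4.
At the ceiling p = 54.5, quantity supplied = (54.5 − 22)/0.1 = 325.
Willingness to pay at q' = 325: 135.5 − 0.15·325 = 86.75.
Δq = 454 − 325 = 129; wedge = 86.75 − 54.5 = 32.25.
Welfare loss = ½ × 129 × 32.25 = 2080.125.

2080.125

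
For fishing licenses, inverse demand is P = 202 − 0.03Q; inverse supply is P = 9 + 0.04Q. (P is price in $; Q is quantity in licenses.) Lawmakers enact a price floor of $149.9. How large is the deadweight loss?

$36448.01

Competitive equilibrium: 202 − 0.03Q = 9 + 0.04Q → Q* = 2757.14286, P* = 119.28571.
At the floor P = 149.9, quantity demanded = (202 − 149.9)/0.03 = 1736.66667.
Sellers' marginal cost at Q' = 1736.66667: 9 + 0.04·1736.66667 = 78.46667.
ΔQ = 2757.14286 − 1736.66667 = 1020.47619; wedge = 149.9 − 78.46667 = 71.43333.
DWL = ½ × 1020.47619 × 71.43333 = $36448.01.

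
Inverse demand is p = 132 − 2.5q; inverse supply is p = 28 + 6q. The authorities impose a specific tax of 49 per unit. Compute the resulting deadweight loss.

Competitive equilibrium: 132 − 2.5q = 28 + 6q → q* = 12.2353, p* = 101.4118.
With the tax, the buyer price exceeds the seller price by 49: (132 − 2.5q) − (28 + 6q) = 49 → q' = 6.4706.
Δq = 12.2353 − 6.4706 = 5.7647; the wedge equals the tax, 49.
The triangle = ½ × 5.7647 × 49 = 141.24.

141.24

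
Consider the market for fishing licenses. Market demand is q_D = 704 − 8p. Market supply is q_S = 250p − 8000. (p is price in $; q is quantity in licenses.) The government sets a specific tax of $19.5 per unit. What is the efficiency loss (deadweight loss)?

$1473.84

In inverse form: demand p = 88 − 0.125q, supply p = 32 + 0.004q.
Competitive equilibrium: 88 − 0.125q = 32 + 0.004q → q* = 434.1085, p* = 33.7364.
With the tax, the buyer price exceeds the seller price by 19.5: (88 − 0.125q) − (32 + 0.004q) = 19.5 → q' = 282.9457.
Δq = 434.1085 − 282.9457 = 151.1628; the wedge equals the tax, 19.5.
Welfare loss = ½ × 151.1628 × 19.5 = $1473.84.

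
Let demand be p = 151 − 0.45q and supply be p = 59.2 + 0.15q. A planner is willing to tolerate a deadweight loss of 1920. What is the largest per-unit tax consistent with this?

Competitive equilibrium: 151 − 0.45q = 59.2 + 0.15q → q* = 153, p* = 82.15.
A tax t gives Δq = t/0.6 and wedge t, so DWL = t²/1.2.
t²/1.2 = 1920 → t² = 2304 → t = 48.

48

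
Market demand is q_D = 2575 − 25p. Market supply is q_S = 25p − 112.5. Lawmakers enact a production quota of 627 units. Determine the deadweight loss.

14604.72

In inverse form: demand p = 103 − 0.04q, supply p = 4.5 + 0.04q.
Competitive equilibrium: 103 − 0.04q = 4.5 + 0.04q → q* = 1231.25, p* = 53.75.
At q = 627: demand price = 103 − 0.04·627 = 77.92; supply price = 4.5 + 0.04·627 = 29.58.
Δq = 1231.25 − 627 = 604.25; wedge = 77.92 − 29.58 = 48.34.
Deadweight loss = ½ × 604.25 × 48.34 = 14604.72.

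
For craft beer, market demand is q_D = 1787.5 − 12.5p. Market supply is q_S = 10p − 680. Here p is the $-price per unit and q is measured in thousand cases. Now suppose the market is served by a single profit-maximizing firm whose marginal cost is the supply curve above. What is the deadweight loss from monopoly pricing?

In inverse form: demand p = 143 − 0.08q, supply p = 68 + 0.1q.
Competitive equilibrium: 143 − 0.08q = 68 + 0.1q → q* = 416.6667, p* = 109.6667.
Marginal revenue: MR = 143 − 0.16q. Set MR = MC: 143 − 0.16q = 68 + 0.1q → q_m = 288.4615.
Price p_m = 143 − 0.08·288.4615 = 119.9231; MC(q_m) = 68 + 0.1·288.4615 = 96.8462.
Competitive q* = 416.6667, so Δq = 128.2052; wedge = 119.9231 − 96.8462 = 23.0769.
The triangle = ½ × 128.2052 × 23.0769 = $1479.29 thousand.

$1479.29 thousand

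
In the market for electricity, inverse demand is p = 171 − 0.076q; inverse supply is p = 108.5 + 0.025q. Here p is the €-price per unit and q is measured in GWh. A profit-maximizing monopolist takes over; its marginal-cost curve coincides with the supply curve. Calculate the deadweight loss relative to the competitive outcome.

€3565.24

Competitive equilibrium: 171 − 0.076q = 108.5 + 0.025q → q* = 618.8119, p* = 123.9703.
Marginal revenue: MR = 171 − 0.152q. Set MR = MC: 171 − 0.152q = 108.5 + 0.025q → q_m = 353.1073.
Price p_m = 171 − 0.076·353.1073 = 144.1638; MC(q_m) = 108.5 + 0.025·353.1073 = 117.3277.
Competitive q* = 618.8119, so Δq = 265.7046; wedge = 144.1638 − 117.3277 = 26.8361.
DWL = ½ × 265.7046 × 26.8361 = €3565.24.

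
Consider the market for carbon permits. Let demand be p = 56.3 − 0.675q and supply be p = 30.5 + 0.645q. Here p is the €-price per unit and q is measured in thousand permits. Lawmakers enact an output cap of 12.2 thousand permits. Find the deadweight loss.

Competitive equilibrium: 56.3 − 0.675q = 30.5 + 0.645q → q* = 19.5455, p* = 43.1068.
At q = 12.2: demand price = 56.3 − 0.675·12.2 = 48.065; supply price = 30.5 + 0.645·12.2 = 38.369.
Δq = 19.5455 − 12.2 = 7.3455; wedge = 48.065 − 38.369 = 9.696.
The triangle = ½ × 7.3455 × 9.696 = €35.61 thousand.

€35.61 thousand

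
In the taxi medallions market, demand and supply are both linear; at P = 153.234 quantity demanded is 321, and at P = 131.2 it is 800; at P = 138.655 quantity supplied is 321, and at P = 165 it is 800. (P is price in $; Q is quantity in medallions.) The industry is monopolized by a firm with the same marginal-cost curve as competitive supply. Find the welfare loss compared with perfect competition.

Demand slope = (131.2 − 153.234)/(800 − 321) = −0.046, so P = 168 − 0.046Q.
Supply slope = (165 − 138.655)/(800 − 321) = 0.055, so P = 121 + 0.055Q.
Competitive equilibrium: 168 − 0.046Q = 121 + 0.055Q → Q* = 465.3465, P* = 146.5941.
Marginal revenue: MR = 168 − 0.092Q. Set MR = MC: 168 − 0.092Q = 121 + 0.055Q → Q_m = 319.7279.
Price P_m = 168 − 0.046·319.7279 = 153.2925; MC(Q_m) = 121 + 0.055·319.7279 = 138.585.
Competitive Q* = 465.3465, so ΔQ = 145.6186; wedge = 153.2925 − 138.585 = 14.7075.
Deadweight loss = ½ × 145.6186 × 14.7075 = $1070.84.

$1070.84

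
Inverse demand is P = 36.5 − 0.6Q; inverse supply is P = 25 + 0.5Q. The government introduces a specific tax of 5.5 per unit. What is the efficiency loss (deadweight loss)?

Competitive equilibrium: 36.5 − 0.6Q = 25 + 0.5Q → Q* = 10.4545, P* = 30.2273.
With the tax, the buyer price exceeds the seller price by 5.5: (36.5 − 0.6Q) − (25 + 0.5Q) = 5.5 → Q' = 5.4545.
ΔQ = 10.4545 − 5.4545 = 5; the wedge equals the tax, 5.5.
Welfare loss = ½ × 5 × 5.5 = 13.75.

13.75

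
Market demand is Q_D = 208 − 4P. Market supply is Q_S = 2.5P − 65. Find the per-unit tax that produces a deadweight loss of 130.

In inverse form: demand P = 52 − 0.25Q, supply P = 26 + 0.4Q.
Competitive equilibrium: 52 − 0.25Q = 26 + 0.4Q → Q* = 40, P* = 42.
A tax t gives ΔQ = t/0.65 and wedge t, so DWL = t²/1.3.
t²/1.3 = 130 → t² = 169 → t = 13.

13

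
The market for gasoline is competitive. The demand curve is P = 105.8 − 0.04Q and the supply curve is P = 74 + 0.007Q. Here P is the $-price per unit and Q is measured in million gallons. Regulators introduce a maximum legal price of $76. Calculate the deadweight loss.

$3590.53 million

Competitive equilibrium: 105.8 − 0.04Q = 74 + 0.007Q → Q* = 676.59574, P* = 78.73617.
At the ceiling P = 76, quantity supplied = (76 − 74)/0.007 = 285.71429.
Willingness to pay at Q' = 285.71429: 105.8 − 0.04·285.71429 = 94.37143.
ΔQ = 676.59574 − 285.71429 = 390.88145; wedge = 94.37143 − 76 = 18.37143.
Welfare loss = ½ × 390.88145 × 18.37143 = $3590.53 million.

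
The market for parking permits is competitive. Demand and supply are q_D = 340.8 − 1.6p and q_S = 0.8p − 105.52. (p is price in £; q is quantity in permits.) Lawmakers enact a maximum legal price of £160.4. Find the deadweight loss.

£392.19

In inverse form: demand p = 213 − 0.625q, supply p = 131.9 + 1.25q.
Competitive equilibrium: 213 − 0.625q = 131.9 + 1.25q → q* = 43.2533, p* = 185.9667.
At the ceiling p = 160.4, quantity supplied = (160.4 − 131.9)/1.25 = 22.8.
Willingness to pay at q' = 22.8: 213 − 0.625·22.8 = 198.75.
Δq = 43.2533 − 22.8 = 20.4533; wedge = 198.75 − 160.4 = 38.35.
Deadweight loss = ½ × 20.4533 × 38.35 = £392.19.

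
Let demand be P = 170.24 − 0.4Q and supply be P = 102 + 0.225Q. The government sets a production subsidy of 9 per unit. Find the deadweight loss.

Competitive equilibrium: 170.24 − 0.4Q = 102 + 0.225Q → Q* = 109.184, P* = 126.5664.
The subsidy lowers effective supply by 9: P = 93 + 0.225Q.
New quantity: 170.24 − 0.4Q = 93 + 0.225Q → Q' = 123.584.
Overproduction ΔQ = 123.584 − 109.184 = 14.4; wedge = subsidy = 9.
Deadweight loss = ½ × 14.4 × 9 = 64.80.

64.80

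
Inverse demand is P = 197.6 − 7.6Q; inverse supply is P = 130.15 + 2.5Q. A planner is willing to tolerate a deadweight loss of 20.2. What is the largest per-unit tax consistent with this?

Competitive equilibrium: 197.6 − 7.6Q = 130.15 + 2.5Q → Q* = 6.6782, P* = 146.8455.
A tax t gives ΔQ = t/10.1 and wedge t, so DWL = t²/20.2.
t²/20.2 = 20.2 → t² = 408.04 → t = 20.2.

20.2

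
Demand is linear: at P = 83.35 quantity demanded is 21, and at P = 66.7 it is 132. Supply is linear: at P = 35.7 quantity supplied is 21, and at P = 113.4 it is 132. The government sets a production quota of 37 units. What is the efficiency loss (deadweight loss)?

682

Demand slope = (66.7 − 83.35)/(132 − 21) = −0.15, so P = 86.5 − 0.15Q.
Supply slope = (113.4 − 35.7)/(132 − 21) = 0.7, so P = 21 + 0.7Q.
Competitive equilibrium: 86.5 − 0.15Q = 21 + 0.7Q → Q* = 77.0588, P* = 74.9412.
At Q = 37: demand price = 86.5 − 0.15·37 = 80.95; supply price = 21 + 0.7·37 = 46.9.
ΔQ = 77.0588 − 37 = 40.0588; wedge = 80.95 − 46.9 = 34.05.
Welfare loss = ½ × 40.0588 × 34.05 = 682.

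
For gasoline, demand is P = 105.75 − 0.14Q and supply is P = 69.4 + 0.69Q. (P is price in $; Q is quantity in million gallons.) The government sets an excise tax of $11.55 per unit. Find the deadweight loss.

Competitive equilibrium: 105.75 − 0.14Q = 69.4 + 0.69Q → Q* = 43.7952, P* = 99.6187.
With the tax, the buyer price exceeds the seller price by 11.55: (105.75 − 0.14Q) − (69.4 + 0.69Q) = 11.55 → Q' = 29.8795.
ΔQ = 43.7952 − 29.8795 = 13.9157; the wedge equals the tax, 11.55.
The triangle = ½ × 13.9157 × 11.55 = $80.36 million.

$80.36 million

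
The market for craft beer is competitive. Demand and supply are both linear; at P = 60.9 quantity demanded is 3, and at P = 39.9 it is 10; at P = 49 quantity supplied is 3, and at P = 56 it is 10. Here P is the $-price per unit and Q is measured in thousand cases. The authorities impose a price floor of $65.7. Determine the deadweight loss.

Demand slope = (39.9 − 60.9)/(10 − 3) = −3, so P = 69.9 − 3Q.
Supply slope = (56 − 49)/(10 − 3) = 1, so P = 46 + Q.
Competitive equilibrium: 69.9 − 3Q = 46 + Q → Q* = 5.975, P* = 51.975.
At the floor P = 65.7, quantity demanded = (69.9 − 65.7)/3 = 1.4.
Sellers' marginal cost at Q' = 1.4: 46 + 1·1.4 = 47.4.
ΔQ = 5.975 − 1.4 = 4.575; wedge = 65.7 − 47.4 = 18.3.
The triangle = ½ × 4.575 × 18.3 = $41.86 thousand.

$41.86 thousand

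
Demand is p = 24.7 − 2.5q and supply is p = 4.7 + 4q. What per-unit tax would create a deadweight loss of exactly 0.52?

2.6

Competitive equilibrium: 24.7 − 2.5q = 4.7 + 4q → q* = 3.0769, p* = 17.0077.
A tax t gives Δq = t/6.5 and wedge t, so DWL = t²/13.
t²/13 = 0.52 → t² = 6.76 → t = 2.6.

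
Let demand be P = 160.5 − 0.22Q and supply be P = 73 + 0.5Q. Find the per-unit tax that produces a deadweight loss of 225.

Competitive equilibrium: 160.5 − 0.22Q = 73 + 0.5Q → Q* = 121.5278, P* = 133.7639.
A tax t gives ΔQ = t/0.72 and wedge t, so DWL = t²/1.44.
t²/1.44 = 225 → t² = 324 → t = 18.

18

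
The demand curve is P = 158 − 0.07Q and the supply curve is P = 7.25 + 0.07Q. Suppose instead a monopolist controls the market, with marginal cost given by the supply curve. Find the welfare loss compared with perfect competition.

Competitive equilibrium: 158 − 0.07Q = 7.25 + 0.07Q → Q* = 1076.7857, P* = 82.625.
Marginal revenue: MR = 158 − 0.14Q. Set MR = MC: 158 − 0.14Q = 7.25 + 0.07Q → Q_m = 717.8571.
Price P_m = 158 − 0.07·717.8571 = 107.75; MC(Q_m) = 7.25 + 0.07·717.8571 = 57.5.
Competitive Q* = 1076.7857, so ΔQ = 358.9286; wedge = 107.75 − 57.5 = 50.25.
Welfare loss = ½ × 358.9286 × 50.25 = 9018.08.

9018.08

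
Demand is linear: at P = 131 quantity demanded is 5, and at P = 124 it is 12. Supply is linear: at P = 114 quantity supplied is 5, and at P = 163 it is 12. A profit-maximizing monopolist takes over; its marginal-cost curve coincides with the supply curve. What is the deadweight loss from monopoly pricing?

Demand slope = (124 − 131)/(12 − 5) = −1, so P = 136 − Q.
Supply slope = (163 − 114)/(12 − 5) = 7, so P = 79 + 7Q.
Competitive equilibrium: 136 − Q = 79 + 7Q → Q* = 7.125, P* = 128.875.
Marginal revenue: MR = 136 − 2Q. Set MR = MC: 136 − 2Q = 79 + 7Q → Q_m = 6.3333.
Price P_m = 136 − 1·6.3333 = 129.6667; MC(Q_m) = 79 + 7·6.3333 = 123.3331.
Competitive Q* = 7.125, so ΔQ = 0.7917; wedge = 129.6667 − 123.3331 = 6.3336.
DWL = ½ × 0.7917 × 6.3336 = 2.51.

2.51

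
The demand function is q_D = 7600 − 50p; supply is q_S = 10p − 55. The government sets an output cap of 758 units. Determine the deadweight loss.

In inverse form: demand p = 152 − 0.02q, supply p = 5.5 + 0.1q.
Competitive equilibrium: 152 − 0.02q = 5.5 + 0.1q → q* = 1220.8333, p* = 127.5833.
At q = 758: demand price = 152 − 0.02·758 = 136.84; supply price = 5.5 + 0.1·758 = 81.3.
Δq = 1220.8333 − 758 = 462.8333; wedge = 136.84 − 81.3 = 55.54.
Deadweight loss = ½ × 462.8333 × 55.54 = 12852.88.

12852.88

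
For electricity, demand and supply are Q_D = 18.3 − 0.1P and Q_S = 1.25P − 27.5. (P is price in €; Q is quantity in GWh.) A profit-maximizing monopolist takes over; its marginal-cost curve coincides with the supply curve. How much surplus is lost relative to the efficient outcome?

In inverse form: demand P = 183 − 10Q, supply P = 22 + 0.8Q.
Competitive equilibrium: 183 − 10Q = 22 + 0.8Q → Q* = 14.9074, P* = 33.9259.
Marginal revenue: MR = 183 − 20Q. Set MR = MC: 183 − 20Q = 22 + 0.8Q → Q_m = 7.7404.
Price P_m = 183 − 10·7.7404 = 105.596; MC(Q_m) = 22 + 0.8·7.7404 = 28.1923.
Competitive Q* = 14.9074, so ΔQ = 7.167; wedge = 105.596 − 28.1923 = 77.4037.
Welfare loss = ½ × 7.167 × 77.4037 = €277.38.

€277.38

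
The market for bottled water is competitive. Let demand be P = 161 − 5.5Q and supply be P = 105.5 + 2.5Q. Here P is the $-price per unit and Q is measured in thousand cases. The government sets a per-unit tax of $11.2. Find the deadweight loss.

$7.84 thousand

Competitive equilibrium: 161 − 5.5Q = 105.5 + 2.5Q → Q* = 6.9375, P* = 122.8438.
With the tax, the buyer price exceeds the seller price by 11.2: (161 − 5.5Q) − (105.5 + 2.5Q) = 11.2 → Q' = 5.5375.
ΔQ = 6.9375 − 5.5375 = 1.4; the wedge equals the tax, 11.2.
DWL = ½ × 1.4 × 11.2 = $7.84 thousand.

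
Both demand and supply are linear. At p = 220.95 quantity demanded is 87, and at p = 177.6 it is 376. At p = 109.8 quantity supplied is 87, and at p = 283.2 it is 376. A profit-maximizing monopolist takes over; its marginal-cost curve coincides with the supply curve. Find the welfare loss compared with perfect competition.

576.24

Demand slope = (177.6 − 220.95)/(376 − 87) = −0.15, so p = 234 − 0.15q.
Supply slope = (283.2 − 109.8)/(376 − 87) = 0.6, so p = 57.6 + 0.6q.
Competitive equilibrium: 234 − 0.15q = 57.6 + 0.6q → q* = 235.2, p* = 198.72.
Marginal revenue: MR = 234 − 0.3q. Set MR = MC: 234 − 0.3q = 57.6 + 0.6q → q_m = 196.
Price p_m = 234 − 0.15·196 = 204.6; MC(q_m) = 57.6 + 0.6·196 = 175.2.
Competitive q* = 235.2, so Δq = 39.2; wedge = 204.6 − 175.2 = 29.4.
The triangle = ½ × 39.2 × 29.4 = 576.24.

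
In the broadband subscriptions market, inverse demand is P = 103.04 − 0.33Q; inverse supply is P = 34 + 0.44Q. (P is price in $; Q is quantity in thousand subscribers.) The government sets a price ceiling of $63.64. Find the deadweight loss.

Competitive equilibrium: 103.04 − 0.33Q = 34 + 0.44Q → Q* = 89.6623, P* = 73.4514.
At the ceiling P = 63.64, quantity supplied = (63.64 − 34)/0.44 = 67.3636.
Willingness to pay at Q' = 67.3636: 103.04 − 0.33·67.3636 = 80.81.
ΔQ = 89.6623 − 67.3636 = 22.2987; wedge = 80.81 − 63.64 = 17.17.
The triangle = ½ × 22.2987 × 17.17 = $191.43 thousand.

$191.43 thousand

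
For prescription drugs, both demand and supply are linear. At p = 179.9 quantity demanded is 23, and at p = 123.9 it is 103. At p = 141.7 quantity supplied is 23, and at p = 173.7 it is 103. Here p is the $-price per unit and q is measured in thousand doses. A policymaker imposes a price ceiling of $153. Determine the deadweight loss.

$23.08 thousand

Demand slope = (123.9 − 179.9)/(103 − 23) = −0.7, so p = 196 − 0.7q.
Supply slope = (173.7 − 141.7)/(103 − 23) = 0.4, so p = 132.5 + 0.4q.
Competitive equilibrium: 196 − 0.7q = 132.5 + 0.4q → q* = 57.7273, p* = 155.5909.
At the ceiling p = 153, quantity supplied = (153 − 132.5)/0.4 = 51.25.
Willingness to pay at q' = 51.25: 196 − 0.7·51.25 = 160.125.
Δq = 57.7273 − 51.25 = 6.4773; wedge = 160.125 − 153 = 7.125.
DWL = ½ × 6.4773 × 7.125 = $23.08 thousand.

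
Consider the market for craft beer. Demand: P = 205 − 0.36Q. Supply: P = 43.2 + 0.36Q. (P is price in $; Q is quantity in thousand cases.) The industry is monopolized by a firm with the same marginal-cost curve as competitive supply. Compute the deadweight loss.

Competitive equilibrium: 205 − 0.36Q = 43.2 + 0.36Q → Q* = 224.72222, P* = 124.1.
Marginal revenue: MR = 205 − 0.72Q. Set MR = MC: 205 − 0.72Q = 43.2 + 0.36Q → Q_m = 149.81481.
Price P_m = 205 − 0.36·149.81481 = 151.06667; MC(Q_m) = 43.2 + 0.36·149.81481 = 97.13333.
Competitive Q* = 224.72222, so ΔQ = 74.90741; wedge = 151.06667 − 97.13333 = 53.93334.
Welfare loss = ½ × 74.90741 × 53.93334 = $2020 thousand.

$2020 thousand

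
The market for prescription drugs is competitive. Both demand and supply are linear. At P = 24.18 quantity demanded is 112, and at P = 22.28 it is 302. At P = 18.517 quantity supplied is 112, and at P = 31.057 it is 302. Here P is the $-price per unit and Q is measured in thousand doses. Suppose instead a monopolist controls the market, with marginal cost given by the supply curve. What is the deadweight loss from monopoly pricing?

Demand slope = (22.28 − 24.18)/(302 − 112) = −0.01, so P = 25.3 − 0.01Q.
Supply slope = (31.057 − 18.517)/(302 − 112) = 0.066, so P = 11.125 + 0.066Q.
Competitive equilibrium: 25.3 − 0.01Q = 11.125 + 0.066Q → Q* = 186.5132, P* = 23.4349.
Marginal revenue: MR = 25.3 − 0.02Q. Set MR = MC: 25.3 − 0.02Q = 11.125 + 0.066Q → Q_m = 164.8256.
Price P_m = 25.3 − 0.01·164.8256 = 23.6517; MC(Q_m) = 11.125 + 0.066·164.8256 = 22.0035.
Competitive Q* = 186.5132, so ΔQ = 21.6876; wedge = 23.6517 − 22.0035 = 1.6482.
Welfare loss = ½ × 21.6876 × 1.6482 = $17.87 thousand.

$17.87 thousand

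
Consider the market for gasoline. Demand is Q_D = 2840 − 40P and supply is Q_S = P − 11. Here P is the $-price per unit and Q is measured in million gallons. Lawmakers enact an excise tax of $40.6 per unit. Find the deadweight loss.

In inverse form: demand P = 71 − 0.025Q, supply P = 11 + Q.
Competitive equilibrium: 71 − 0.025Q = 11 + Q → Q* = 58.5366, P* = 69.5366.
With the tax, the buyer price exceeds the seller price by 40.6: (71 − 0.025Q) − (11 + Q) = 40.6 → Q' = 18.9268.
ΔQ = 58.5366 − 18.9268 = 39.6098; the wedge equals the tax, 40.6.
Welfare loss = ½ × 39.6098 × 40.6 = $804.08 million.

$804.08 million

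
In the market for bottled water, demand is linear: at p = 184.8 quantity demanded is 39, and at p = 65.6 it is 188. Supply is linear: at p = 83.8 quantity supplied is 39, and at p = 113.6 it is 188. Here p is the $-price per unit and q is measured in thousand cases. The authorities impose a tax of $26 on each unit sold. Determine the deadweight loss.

$338 thousand

Demand slope = (65.6 − 184.8)/(188 − 39) = −0.8, so p = 216 − 0.8q.
Supply slope = (113.6 − 83.8)/(188 − 39) = 0.2, so p = 76 + 0.2q.
Competitive equilibrium: 216 − 0.8q = 76 + 0.2q → q* = 140, p* = 104.
With the tax, the buyer price exceeds the seller price by 26: (216 − 0.8q) − (76 + 0.2q) = 26 → q' = 114.
Δq = 140 − 114 = 26; the wedge equals the tax, 26.
DWL = ½ × 26 × 26 = $338 thousand.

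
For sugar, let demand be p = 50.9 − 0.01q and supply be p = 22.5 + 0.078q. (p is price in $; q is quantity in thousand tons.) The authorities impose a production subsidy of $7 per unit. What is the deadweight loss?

$278.41 thousand

Competitive equilibrium: 50.9 − 0.01q = 22.5 + 0.078q → q* = 322.7273, p* = 47.6727.
The subsidy lowers effective supply by 7: p = 15.5 + 0.078q.
New quantity: 50.9 − 0.01q = 15.5 + 0.078q → q' = 402.2727.
Overproduction Δq = 402.2727 − 322.7273 = 79.5454; wedge = subsidy = 7.
Welfare loss = ½ × 79.5454 × 7 = $278.41 thousand.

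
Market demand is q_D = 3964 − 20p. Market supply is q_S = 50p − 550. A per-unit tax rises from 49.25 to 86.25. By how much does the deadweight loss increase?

35810.71

In inverse form: demand p = 198.2 − 0.05q, supply p = 11 + 0.02q.
Competitive equilibrium: 198.2 − 0.05q = 11 + 0.02q → q* = 2674.2857, p* = 64.4857.
For a per-unit tax t: Δq = t/0.07, so DWL = ½·t·(t/0.07) = t²/0.14.
At t = 49.25: DWL = 17325.4464. At t = 86.25: DWL = 53136.1607.
Increase = 53136.1607 − 17325.4464 = 35810.71.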